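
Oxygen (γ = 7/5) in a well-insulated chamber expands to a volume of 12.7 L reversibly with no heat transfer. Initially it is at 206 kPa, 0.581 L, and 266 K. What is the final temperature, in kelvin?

T₂ ≈ 77.5 K

Adiabatic: T₁V₁^(γ−1) = T₂V₂^(γ−1) ⇒ T₂ = T₁ (V₁/V₂)^(γ−1).
T₂ = 266 × (0.581/12.7)^(2/5) = 77.45 K.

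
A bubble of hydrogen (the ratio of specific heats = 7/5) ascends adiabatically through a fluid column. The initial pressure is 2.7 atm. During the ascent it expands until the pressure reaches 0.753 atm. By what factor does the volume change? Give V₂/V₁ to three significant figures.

V₂/V₁ ≈ 2.49

From PV^γ = const, V₂/V₁ = (P₁/P₂)^(1/γ).
V₂/V₁ = (2.7/0.753)^(5/7) = 2.49.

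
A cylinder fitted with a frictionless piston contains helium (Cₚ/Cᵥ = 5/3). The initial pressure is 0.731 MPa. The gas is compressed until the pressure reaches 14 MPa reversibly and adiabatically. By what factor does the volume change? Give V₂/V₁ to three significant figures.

V₂/V₁ ≈ 0.170

From PV^γ = const, V₂/V₁ = (P₁/P₂)^(1/γ).
V₂/V₁ = (0.731/14)^(3/5) = 0.1701.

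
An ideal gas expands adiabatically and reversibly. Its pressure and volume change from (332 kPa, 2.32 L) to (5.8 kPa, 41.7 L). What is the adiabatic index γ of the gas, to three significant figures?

PV^γ = const ⇒ γ = ln(P₂/P₁) / ln(V₁/V₂).
γ = ln(5.8/332) / ln(2.32/41.7) = 1.401.

γ ≈ 1.40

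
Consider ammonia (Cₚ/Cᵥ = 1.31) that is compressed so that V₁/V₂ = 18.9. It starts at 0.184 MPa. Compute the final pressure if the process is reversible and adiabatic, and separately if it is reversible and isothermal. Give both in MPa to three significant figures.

adiabatic: 8.65 MPa; isothermal: 3.48 MPa

Isothermal: P₂ = P₁(V₁/V₂) = 0.184×18.9 = 3.478 MPa.
Adiabatic: P₂ = P₁(V₁/V₂)^γ = 0.184×18.9^(1.31) = 8.649 MPa.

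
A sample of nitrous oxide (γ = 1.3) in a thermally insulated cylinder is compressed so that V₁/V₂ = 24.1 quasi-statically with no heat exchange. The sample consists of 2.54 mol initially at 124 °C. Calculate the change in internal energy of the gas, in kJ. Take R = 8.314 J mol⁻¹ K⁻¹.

ΔU ≈ 44.7 kJ

For a reversible adiabat TV^(γ−1) is constant, so T₂ = T₁ (V₁/V₂)^(γ−1).
T₁ = 124 °C = 397.1 K.
T₂ = 397.1 × 24.1^(0.3) = 1032 K.
Q = 0, so ΔU = W_on_gas = nCᵥΔT with Cᵥ = R/(γ−1) = 27.71 J/(mol·K).
ΔU = 2.54 × 27.71 × (1032 − 397.1) = 44670 J.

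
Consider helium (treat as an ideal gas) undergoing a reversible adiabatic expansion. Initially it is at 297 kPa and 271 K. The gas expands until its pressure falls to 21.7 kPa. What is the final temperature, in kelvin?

Along an adiabat T P^((1−γ)/γ) is constant, so T₂ = T₁ (P₂/P₁)^((γ−1)/γ).
For a monatomic ideal gas γ = 5/3, so (γ−1)/γ = 2/5.
T₂ = 271 × (21.7/297)^(2/5) = 95.16 K.

T₂ ≈ 95.2 K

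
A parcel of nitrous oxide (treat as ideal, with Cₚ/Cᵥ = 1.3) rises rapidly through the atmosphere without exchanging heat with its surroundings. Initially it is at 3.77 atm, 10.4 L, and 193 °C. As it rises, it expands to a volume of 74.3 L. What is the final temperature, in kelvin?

T₂ ≈ 258 K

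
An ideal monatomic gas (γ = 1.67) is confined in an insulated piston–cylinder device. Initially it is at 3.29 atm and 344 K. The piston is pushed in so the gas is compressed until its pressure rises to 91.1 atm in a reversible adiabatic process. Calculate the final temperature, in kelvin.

Adiabatic: T₂/T₁ = (P₂/P₁)^((γ−1)/γ).
T₂ = 344 × (91.1/3.29)^(0.401) = 1304 K.

T₂ ≈ 1300 K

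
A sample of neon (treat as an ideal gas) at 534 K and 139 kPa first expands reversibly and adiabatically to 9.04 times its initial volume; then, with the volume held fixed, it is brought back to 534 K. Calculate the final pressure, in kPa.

P₃ ≈ 15.4 kPa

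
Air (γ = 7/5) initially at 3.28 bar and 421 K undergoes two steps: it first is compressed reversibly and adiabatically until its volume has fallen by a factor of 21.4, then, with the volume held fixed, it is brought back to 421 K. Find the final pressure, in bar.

P₃ ≈ 70.2 bar

Adiabatic step (PV^γ = const): P₂ = 3.28×21.4^(7/5) = 239 bar; T₂ = 421×21.4^(2/5) = 1434 K.
Isochoric: P₃ = P₂(T₃/T₂) = 239 × (421/1434) = 70.19 bar.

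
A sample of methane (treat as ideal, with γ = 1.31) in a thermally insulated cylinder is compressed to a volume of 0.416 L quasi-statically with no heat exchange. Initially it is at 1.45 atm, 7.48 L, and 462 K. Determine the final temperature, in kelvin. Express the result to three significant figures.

Adiabatic: T₁V₁^(γ−1) = T₂V₂^(γ−1) ⇒ T₂ = T₁ (V₁/V₂)^(γ−1).
T₂ = 462 × (7.48/0.416)^(0.31) = 1131 K.

T₂ ≈ 1130 K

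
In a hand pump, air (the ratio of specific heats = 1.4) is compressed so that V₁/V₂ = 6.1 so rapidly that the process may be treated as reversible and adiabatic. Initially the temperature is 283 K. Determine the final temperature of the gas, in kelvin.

T₂ ≈ 583 K

For a reversible adiabat TV^(γ−1) is constant, so T₂ = T₁ (V₁/V₂)^(γ−1).
T₂ = 283 × 6.1^(0.4) = 583.3 K.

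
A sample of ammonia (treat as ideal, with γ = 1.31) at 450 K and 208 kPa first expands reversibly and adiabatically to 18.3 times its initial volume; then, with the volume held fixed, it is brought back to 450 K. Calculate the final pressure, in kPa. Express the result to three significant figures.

Adiabatic step (PV^γ = const): P₂ = 208×(1/18.3)^(1.31) = 4.616 kPa; T₂ = 450×(1/18.3)^(0.31) = 182.7 K.
Isochoric: P₃ = P₂(T₃/T₂) = 4.616 × (450/182.7) = 11.37 kPa.

P₃ ≈ 11.4 kPa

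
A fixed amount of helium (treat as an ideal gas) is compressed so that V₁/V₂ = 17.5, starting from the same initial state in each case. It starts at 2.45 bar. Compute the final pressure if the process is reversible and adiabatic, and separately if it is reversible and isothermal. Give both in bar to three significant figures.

For a monatomic ideal gas γ = 5/3.
Isothermal: P₂ = P₁(V₁/V₂) = 2.45×17.5 = 42.88 bar.
Adiabatic: P₂ = P₁(V₁/V₂)^γ = 2.45×17.5^(5/3) = 289 bar.

adiabatic: 289 bar; isothermal: 42.9 bar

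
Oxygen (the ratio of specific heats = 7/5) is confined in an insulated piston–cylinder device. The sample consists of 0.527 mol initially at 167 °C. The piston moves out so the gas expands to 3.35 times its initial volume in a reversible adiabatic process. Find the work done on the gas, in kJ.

Adiabatic: T₁V₁^(γ−1) = T₂V₂^(γ−1) ⇒ T₂ = T₁ (V₁/V₂)^(γ−1).
T₁ = 167 °C = 440.1 K.
T₂ = 440.1 × (1/3.35)^(2/5) = 271.4 K.
Q = 0, so ΔU = W_on_gas = nCᵥΔT with Cᵥ = R/(γ−1) = 20.79 J/(mol·K).
ΔU = 0.527 × 20.79 × (271.4 − 440.1) = -1849 J.

W ≈ -1.85 kJ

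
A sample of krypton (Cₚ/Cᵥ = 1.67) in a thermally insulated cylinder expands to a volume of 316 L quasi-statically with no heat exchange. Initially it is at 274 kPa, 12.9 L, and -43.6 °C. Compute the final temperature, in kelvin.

For a reversible adiabat TV^(γ−1) is constant, so T₂ = T₁ (V₁/V₂)^(γ−1).
T₁ = -43.6 °C = 229.5 K.
T₂ = 229.5 × (12.9/316)^(0.67) = 26.93 K.

T₂ ≈ 26.9 K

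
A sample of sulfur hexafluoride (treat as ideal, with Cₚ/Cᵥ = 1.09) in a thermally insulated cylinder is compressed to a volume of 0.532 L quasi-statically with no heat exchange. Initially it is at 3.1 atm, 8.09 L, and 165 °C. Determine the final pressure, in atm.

P₂ ≈ 60.2 atm

Adiabatic: P₁V₁^γ = P₂V₂^γ ⇒ P₂ = P₁ (V₁/V₂)^γ.
P₂ = 3.1 × (8.09/0.532)^(1.09) = 60.23 atm.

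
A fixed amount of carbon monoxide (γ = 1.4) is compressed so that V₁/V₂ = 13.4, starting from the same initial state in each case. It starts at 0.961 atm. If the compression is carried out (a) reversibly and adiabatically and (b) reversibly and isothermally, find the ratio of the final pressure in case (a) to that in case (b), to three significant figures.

P_adiabatic / P_isothermal ≈ 2.82

Isothermal: P_b = P₁(V₁/V₂) = 0.961×13.4.
Adiabatic: P_a = P₁(V₁/V₂)^γ = 0.961×13.4^(1.4).
P_a/P_b = (V₁/V₂)^(γ−1) = 13.4^(0.4) = 2.824.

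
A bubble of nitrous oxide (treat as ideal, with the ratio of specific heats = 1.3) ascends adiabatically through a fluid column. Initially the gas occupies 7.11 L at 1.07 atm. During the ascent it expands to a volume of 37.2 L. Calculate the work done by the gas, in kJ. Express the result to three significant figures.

P₂ = P₁(V₁/V₂)^γ = 1.07×(7.11/37.2)^(1.3) = 0.1245 atm.
For a reversible adiabat, W_by_gas = (P₁V₁ − P₂V₂)/(γ−1).
W_by = (108400×0.00711 − 12610×0.0372) / (0.3) = 1005 J.

W ≈ 1.01 kJ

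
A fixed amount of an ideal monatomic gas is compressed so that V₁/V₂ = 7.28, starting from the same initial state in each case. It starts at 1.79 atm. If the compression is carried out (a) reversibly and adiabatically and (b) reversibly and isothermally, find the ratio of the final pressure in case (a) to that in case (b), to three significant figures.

P_adiabatic / P_isothermal ≈ 3.76

For a monatomic ideal gas γ = 5/3.
Isothermal: P_b = P₁(V₁/V₂) = 1.79×7.28.
Adiabatic: P_a = P₁(V₁/V₂)^γ = 1.79×7.28^(5/3).
P_a/P_b = (V₁/V₂)^(γ−1) = 7.28^(2/3) = 3.756.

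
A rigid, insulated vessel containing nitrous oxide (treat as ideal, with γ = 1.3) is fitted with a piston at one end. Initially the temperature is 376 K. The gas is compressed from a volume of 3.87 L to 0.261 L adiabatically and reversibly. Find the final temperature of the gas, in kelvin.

For a reversible adiabat TV^(γ−1) is constant, so T₂ = T₁ (V₁/V₂)^(γ−1).
T₂ = 376 × (3.87/0.261)^(0.3) = 844.3 K.

T₂ ≈ 844 K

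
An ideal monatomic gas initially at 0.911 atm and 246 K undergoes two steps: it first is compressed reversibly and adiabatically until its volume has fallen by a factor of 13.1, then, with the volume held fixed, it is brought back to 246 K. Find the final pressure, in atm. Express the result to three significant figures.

P₃ ≈ 11.9 atm

For a monatomic ideal gas γ = 5/3.
Adiabatic step (PV^γ = const): P₂ = 0.911×13.1^(5/3) = 66.32 atm; T₂ = 246×13.1^(2/3) = 1367 K.
Isochoric: P₃ = P₂(T₃/T₂) = 66.32 × (246/1367) = 11.93 atm.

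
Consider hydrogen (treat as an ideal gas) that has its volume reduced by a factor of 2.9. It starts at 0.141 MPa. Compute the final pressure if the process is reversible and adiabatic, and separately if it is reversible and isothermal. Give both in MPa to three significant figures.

adiabatic: 0.626 MPa; isothermal: 0.409 MPa

For a diatomic ideal gas γ = 7/5.
Isothermal: P₂ = P₁(V₁/V₂) = 0.141×2.9 = 0.4089 MPa.
Adiabatic: P₂ = P₁(V₁/V₂)^γ = 0.141×2.9^(7/5) = 0.626 MPa.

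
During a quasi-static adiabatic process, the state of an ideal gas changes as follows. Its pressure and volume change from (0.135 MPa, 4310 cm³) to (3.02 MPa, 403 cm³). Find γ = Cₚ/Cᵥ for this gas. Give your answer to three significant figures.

PV^γ = const ⇒ γ = ln(P₂/P₁) / ln(V₁/V₂).
γ = ln(3.02/0.135) / ln(4310/403) = 1.311.

γ ≈ 1.31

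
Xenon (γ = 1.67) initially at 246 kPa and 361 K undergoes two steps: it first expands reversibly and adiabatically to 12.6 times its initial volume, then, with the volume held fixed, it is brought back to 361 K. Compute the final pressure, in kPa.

Adiabatic step (PV^γ = const): P₂ = 246×(1/12.6)^(1.67) = 3.575 kPa; T₂ = 361×(1/12.6)^(0.67) = 66.11 K.
Isochoric: P₃ = P₂(T₃/T₂) = 3.575 × (361/66.11) = 19.52 kPa.

P₃ ≈ 19.5 kPa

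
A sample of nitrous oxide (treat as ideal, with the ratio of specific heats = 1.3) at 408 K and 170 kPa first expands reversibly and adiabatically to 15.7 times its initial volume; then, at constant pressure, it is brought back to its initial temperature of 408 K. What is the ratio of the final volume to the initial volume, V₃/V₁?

Adiabatic step: V₂/V₁ = 15.7; T₂ = T₁·(1/15.7)^(0.3) = 178.6 K.
Isobaric step: V₃/V₂ = T₃/T₂ = 408/178.6.
V₃/V₁ = (V₂/V₁)(V₃/V₂) = 15.7 × (408/178.6) = 35.86.

V₃/V₁ ≈ 35.9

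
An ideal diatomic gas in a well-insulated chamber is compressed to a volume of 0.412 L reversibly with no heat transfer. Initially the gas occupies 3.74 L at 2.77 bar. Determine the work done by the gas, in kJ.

W ≈ -3.67 kJ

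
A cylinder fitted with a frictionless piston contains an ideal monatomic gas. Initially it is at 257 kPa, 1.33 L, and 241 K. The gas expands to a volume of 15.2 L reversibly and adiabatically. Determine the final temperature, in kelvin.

For a reversible adiabat TV^(γ−1) is constant, so T₂ = T₁ (V₁/V₂)^(γ−1).
γ = 5/3 for a monatomic ideal gas.
T₂ = 241 × (1.33/15.2)^(2/3) = 47.5 K.

T₂ ≈ 47.5 K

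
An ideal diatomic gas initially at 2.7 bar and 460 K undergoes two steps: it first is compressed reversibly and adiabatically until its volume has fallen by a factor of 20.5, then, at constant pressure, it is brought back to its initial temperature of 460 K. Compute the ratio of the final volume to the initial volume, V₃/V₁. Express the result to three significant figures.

V₃/V₁ ≈ 0.0146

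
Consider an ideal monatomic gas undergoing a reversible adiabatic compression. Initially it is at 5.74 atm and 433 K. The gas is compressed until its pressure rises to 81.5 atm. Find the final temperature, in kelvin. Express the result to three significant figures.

T₂ ≈ 1250 K

Adiabatic: T₂/T₁ = (P₂/P₁)^((γ−1)/γ).
For a monatomic ideal gas γ = 5/3, so (γ−1)/γ = 2/5.
T₂ = 433 × (81.5/5.74)^(2/5) = 1251 K.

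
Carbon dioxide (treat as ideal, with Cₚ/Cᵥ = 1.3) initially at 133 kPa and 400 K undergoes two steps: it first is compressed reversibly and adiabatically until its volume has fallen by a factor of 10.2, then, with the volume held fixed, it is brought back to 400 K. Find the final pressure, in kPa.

Adiabatic step (PV^γ = const): P₂ = 133×10.2^(1.3) = 2723 kPa; T₂ = 400×10.2^(0.3) = 802.9 K.
Isochoric: P₃ = P₂(T₃/T₂) = 2723 × (400/802.9) = 1357 kPa.

P₃ ≈ 1360 kPa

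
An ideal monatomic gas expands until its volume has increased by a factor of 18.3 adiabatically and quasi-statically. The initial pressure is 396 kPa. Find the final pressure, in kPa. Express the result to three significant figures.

Adiabatic: P₁V₁^γ = P₂V₂^γ ⇒ P₂ = P₁ (V₁/V₂)^γ.
For a monatomic ideal gas γ = 5/3.
P₂ = 396 × (1/18.3)^(5/3) = 3.116 kPa.

P₂ ≈ 3.12 kPa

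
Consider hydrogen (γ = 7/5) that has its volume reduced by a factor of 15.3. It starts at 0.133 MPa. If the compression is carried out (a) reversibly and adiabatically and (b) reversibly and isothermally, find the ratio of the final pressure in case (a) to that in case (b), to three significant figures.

Isothermal: P_b = P₁(V₁/V₂) = 0.133×15.3.
Adiabatic: P_a = P₁(V₁/V₂)^γ = 0.133×15.3^(7/5).
P_a/P_b = (V₁/V₂)^(γ−1) = 15.3^(2/5) = 2.978.

P_adiabatic / P_isothermal ≈ 2.98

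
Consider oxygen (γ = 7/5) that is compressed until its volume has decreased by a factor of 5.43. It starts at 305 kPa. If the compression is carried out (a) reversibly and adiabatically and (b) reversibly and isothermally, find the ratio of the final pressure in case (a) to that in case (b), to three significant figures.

Isothermal: P_b = P₁(V₁/V₂) = 305×5.43.
Adiabatic: P_a = P₁(V₁/V₂)^γ = 305×5.43^(7/5).
P_a/P_b = (V₁/V₂)^(γ−1) = 5.43^(2/5) = 1.968.

P_adiabatic / P_isothermal ≈ 1.97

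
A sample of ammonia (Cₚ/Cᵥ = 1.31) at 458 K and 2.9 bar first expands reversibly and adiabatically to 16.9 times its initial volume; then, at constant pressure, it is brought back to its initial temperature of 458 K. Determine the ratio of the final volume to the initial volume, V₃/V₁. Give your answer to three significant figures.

Adiabatic step: V₂/V₁ = 16.9; T₂ = T₁·(1/16.9)^(0.31) = 190.6 K.
Isobaric step: V₃/V₂ = T₃/T₂ = 458/190.6.
V₃/V₁ = (V₂/V₁)(V₃/V₂) = 16.9 × (458/190.6) = 40.6.

V₃/V₁ ≈ 40.6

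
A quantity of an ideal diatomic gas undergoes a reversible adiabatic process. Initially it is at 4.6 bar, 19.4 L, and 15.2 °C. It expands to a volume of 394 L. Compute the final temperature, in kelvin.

T₂ ≈ 86.5 K

For a reversible adiabat TV^(γ−1) is constant, so T₂ = T₁ (V₁/V₂)^(γ−1).
γ = 7/5 for a diatomic ideal gas.
T₁ = 15.2 °C = 288.3 K.
T₂ = 288.3 × (19.4/394)^(2/5) = 86.47 K.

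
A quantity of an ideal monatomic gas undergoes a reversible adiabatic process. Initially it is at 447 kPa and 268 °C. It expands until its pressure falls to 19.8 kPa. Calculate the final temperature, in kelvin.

Along an adiabat T P^((1−γ)/γ) is constant, so T₂ = T₁ (P₂/P₁)^((γ−1)/γ).
For a monatomic ideal gas γ = 5/3, so (γ−1)/γ = 2/5.
T₁ = 268 °C = 541.1 K.
T₂ = 541.1 × (19.8/447)^(2/5) = 155.5 K.

T₂ ≈ 156 K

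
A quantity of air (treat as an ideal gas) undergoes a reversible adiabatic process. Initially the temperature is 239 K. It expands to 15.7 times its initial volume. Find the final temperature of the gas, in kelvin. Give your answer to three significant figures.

T₂ ≈ 79.4 K

For a reversible adiabat TV^(γ−1) is constant, so T₂ = T₁ (V₁/V₂)^(γ−1).
For a diatomic ideal gas γ = 7/5, so γ−1 = 2/5.
T₂ = 239 × (1/15.7)^(2/5) = 79.44 K.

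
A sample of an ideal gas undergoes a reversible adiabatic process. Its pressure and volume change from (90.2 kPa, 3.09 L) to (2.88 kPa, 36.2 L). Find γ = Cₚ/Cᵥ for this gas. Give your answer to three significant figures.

γ ≈ 1.40

PV^γ = const ⇒ γ = ln(P₂/P₁) / ln(V₁/V₂).
γ = ln(2.88/90.2) / ln(3.09/36.2) = 1.4.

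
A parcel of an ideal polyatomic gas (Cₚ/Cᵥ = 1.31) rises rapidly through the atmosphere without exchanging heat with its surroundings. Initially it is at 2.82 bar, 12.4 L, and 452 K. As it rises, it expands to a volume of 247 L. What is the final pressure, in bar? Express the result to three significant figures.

Since PV^γ is constant along a reversible adiabat, P₂ = P₁ (V₁/V₂)^γ.
P₂ = 2.82 × (12.4/247)^(1.31) = 0.056 bar.

P₂ ≈ 0.0560 bar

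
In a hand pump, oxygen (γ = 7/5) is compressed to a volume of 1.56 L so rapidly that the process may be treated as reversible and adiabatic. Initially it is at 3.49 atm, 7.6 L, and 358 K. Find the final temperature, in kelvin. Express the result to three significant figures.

T₂ ≈ 674 K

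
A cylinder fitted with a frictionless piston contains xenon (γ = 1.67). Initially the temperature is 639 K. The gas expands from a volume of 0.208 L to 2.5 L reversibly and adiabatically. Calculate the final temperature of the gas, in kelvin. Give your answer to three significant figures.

T₂ ≈ 121 K

For a reversible adiabat TV^(γ−1) is constant, so T₂ = T₁ (V₁/V₂)^(γ−1).
T₂ = 639 × (0.208/2.5)^(0.67) = 120.8 K.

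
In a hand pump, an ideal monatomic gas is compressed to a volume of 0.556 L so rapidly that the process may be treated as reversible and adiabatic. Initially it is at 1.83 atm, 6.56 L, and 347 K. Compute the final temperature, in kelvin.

T₂ ≈ 1800 K

For a reversible adiabat TV^(γ−1) is constant, so T₂ = T₁ (V₁/V₂)^(γ−1).
γ = 5/3 for a monatomic ideal gas.
T₂ = 347 × (6.56/0.556)^(2/3) = 1798 K.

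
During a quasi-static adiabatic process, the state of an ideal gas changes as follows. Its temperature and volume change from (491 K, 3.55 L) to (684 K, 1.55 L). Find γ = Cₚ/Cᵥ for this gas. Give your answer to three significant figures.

γ ≈ 1.40

TV^(γ−1) = const ⇒ γ − 1 = ln(T₂/T₁) / ln(V₁/V₂).
γ = 1 + ln(684/491) / ln(3.55/1.55) = 1.4.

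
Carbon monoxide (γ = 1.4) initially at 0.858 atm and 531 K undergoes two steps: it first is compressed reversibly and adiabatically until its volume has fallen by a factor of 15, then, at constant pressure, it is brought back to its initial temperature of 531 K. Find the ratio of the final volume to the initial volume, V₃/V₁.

Adiabatic step: V₂/V₁ = 0.06667; T₂ = T₁·15^(0.4) = 1569 K.
Isobaric step: V₃/V₂ = T₃/T₂ = 531/1569.
V₃/V₁ = (V₂/V₁)(V₃/V₂) = 0.06667 × (531/1569) = 0.02257.

V₃/V₁ ≈ 0.0226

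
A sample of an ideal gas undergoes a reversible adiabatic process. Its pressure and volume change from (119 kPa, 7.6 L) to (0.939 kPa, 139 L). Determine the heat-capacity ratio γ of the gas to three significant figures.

PV^γ = const ⇒ γ = ln(P₂/P₁) / ln(V₁/V₂).
γ = ln(0.939/119) / ln(7.6/139) = 1.666.

γ ≈ 1.67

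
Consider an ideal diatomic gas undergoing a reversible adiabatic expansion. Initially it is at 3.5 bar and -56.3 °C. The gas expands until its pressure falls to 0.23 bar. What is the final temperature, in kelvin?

T₂ ≈ 99.6 K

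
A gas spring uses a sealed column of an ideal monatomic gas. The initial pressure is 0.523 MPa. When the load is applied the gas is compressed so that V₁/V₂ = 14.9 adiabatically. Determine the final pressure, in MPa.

Adiabatic: P₁V₁^γ = P₂V₂^γ ⇒ P₂ = P₁ (V₁/V₂)^γ.
For a monatomic ideal gas γ = 5/3.
P₂ = 0.523 × 14.9^(5/3) = 47.19 MPa.

P₂ ≈ 47.2 MPa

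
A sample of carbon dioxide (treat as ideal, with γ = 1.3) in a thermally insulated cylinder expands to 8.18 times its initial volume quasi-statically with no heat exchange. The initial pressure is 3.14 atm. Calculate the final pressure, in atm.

P₂ ≈ 0.204 atm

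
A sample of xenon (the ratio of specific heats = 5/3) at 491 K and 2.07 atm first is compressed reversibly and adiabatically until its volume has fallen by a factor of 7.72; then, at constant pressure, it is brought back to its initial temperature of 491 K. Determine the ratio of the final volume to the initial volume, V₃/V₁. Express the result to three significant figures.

Adiabatic step: V₂/V₁ = 0.1295; T₂ = T₁·7.72^(2/3) = 1918 K.
Isobaric step: V₃/V₂ = T₃/T₂ = 491/1918.
V₃/V₁ = (V₂/V₁)(V₃/V₂) = 0.1295 × (491/1918) = 0.03316.

V₃/V₁ ≈ 0.0332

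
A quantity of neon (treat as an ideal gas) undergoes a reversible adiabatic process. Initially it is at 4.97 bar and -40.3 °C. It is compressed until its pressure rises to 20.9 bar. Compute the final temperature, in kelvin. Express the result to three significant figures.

Along an adiabat T P^((1−γ)/γ) is constant, so T₂ = T₁ (P₂/P₁)^((γ−1)/γ).
For a monatomic ideal gas γ = 5/3, so (γ−1)/γ = 2/5.
T₁ = -40.3 °C = 232.8 K.
T₂ = 232.8 × (20.9/4.97)^(2/5) = 413.6 K.

T₂ ≈ 414 K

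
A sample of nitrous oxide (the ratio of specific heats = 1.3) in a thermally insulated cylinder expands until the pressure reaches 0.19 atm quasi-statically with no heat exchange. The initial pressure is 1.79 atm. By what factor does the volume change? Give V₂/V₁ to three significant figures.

V₂/V₁ ≈ 5.61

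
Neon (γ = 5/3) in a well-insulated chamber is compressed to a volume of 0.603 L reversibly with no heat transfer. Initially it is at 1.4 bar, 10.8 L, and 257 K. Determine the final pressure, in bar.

Adiabatic: P₁V₁^γ = P₂V₂^γ ⇒ P₂ = P₁ (V₁/V₂)^γ.
P₂ = 1.4 × (10.8/0.603)^(5/3) = 171.6 bar.

P₂ ≈ 172 bar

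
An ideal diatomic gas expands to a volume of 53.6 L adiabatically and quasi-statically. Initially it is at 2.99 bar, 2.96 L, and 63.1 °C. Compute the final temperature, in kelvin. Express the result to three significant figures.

T₂ ≈ 106 K

Adiabatic: T₁V₁^(γ−1) = T₂V₂^(γ−1) ⇒ T₂ = T₁ (V₁/V₂)^(γ−1).
γ = 7/5 for a diatomic ideal gas.
T₁ = 63.1 °C = 336.2 K.
T₂ = 336.2 × (2.96/53.6)^(2/5) = 105.6 K.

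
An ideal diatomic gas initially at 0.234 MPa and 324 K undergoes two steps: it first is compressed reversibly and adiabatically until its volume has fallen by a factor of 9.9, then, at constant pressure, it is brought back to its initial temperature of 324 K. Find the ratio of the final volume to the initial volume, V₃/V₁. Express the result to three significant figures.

For a diatomic ideal gas γ = 7/5.
Adiabatic step: V₂/V₁ = 0.101; T₂ = T₁·9.9^(2/5) = 810.6 K.
Isobaric step: V₃/V₂ = T₃/T₂ = 324/810.6.
V₃/V₁ = (V₂/V₁)(V₃/V₂) = 0.101 × (324/810.6) = 0.04037.

V₃/V₁ ≈ 0.0404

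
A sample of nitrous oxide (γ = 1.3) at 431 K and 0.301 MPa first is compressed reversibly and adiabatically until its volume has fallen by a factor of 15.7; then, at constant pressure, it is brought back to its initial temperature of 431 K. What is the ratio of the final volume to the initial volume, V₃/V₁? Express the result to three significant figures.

Adiabatic step: V₂/V₁ = 0.06369; T₂ = T₁·15.7^(0.3) = 984.6 K.
Isobaric step: V₃/V₂ = T₃/T₂ = 431/984.6.
V₃/V₁ = (V₂/V₁)(V₃/V₂) = 0.06369 × (431/984.6) = 0.02788.

V₃/V₁ ≈ 0.0279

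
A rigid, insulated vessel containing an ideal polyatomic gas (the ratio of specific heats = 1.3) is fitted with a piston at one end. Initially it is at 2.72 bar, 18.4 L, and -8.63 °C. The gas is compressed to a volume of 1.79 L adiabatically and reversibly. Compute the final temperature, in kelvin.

T₂ ≈ 532 K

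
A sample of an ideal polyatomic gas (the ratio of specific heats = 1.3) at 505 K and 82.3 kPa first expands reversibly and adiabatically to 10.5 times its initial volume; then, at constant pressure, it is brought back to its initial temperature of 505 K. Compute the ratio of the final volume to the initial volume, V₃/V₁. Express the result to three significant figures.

V₃/V₁ ≈ 21.3

Adiabatic step: V₂/V₁ = 10.5; T₂ = T₁·(1/10.5)^(0.3) = 249.4 K.
Isobaric step: V₃/V₂ = T₃/T₂ = 505/249.4.
V₃/V₁ = (V₂/V₁)(V₃/V₂) = 10.5 × (505/249.4) = 21.26.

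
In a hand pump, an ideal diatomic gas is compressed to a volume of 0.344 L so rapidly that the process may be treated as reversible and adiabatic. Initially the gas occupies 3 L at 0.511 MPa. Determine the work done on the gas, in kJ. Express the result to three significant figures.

W ≈ 5.28 kJ

γ = 7/5 for a diatomic ideal gas.
P₂ = P₁(V₁/V₂)^γ = 0.511×(3/0.344)^(7/5) = 10.6 MPa.
For a reversible adiabat, W_by_gas = (P₁V₁ − P₂V₂)/(γ−1).
W_by = (511000×0.003 − 1.06×10^7×0.000344) / (2/5) = -5281 J.
W_on_gas = −W_by = 5281 J.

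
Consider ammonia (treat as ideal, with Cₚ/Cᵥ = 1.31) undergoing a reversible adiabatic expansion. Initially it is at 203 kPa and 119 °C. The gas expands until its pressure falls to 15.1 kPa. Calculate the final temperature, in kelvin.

T₂ ≈ 212 K

Adiabatic: T₂/T₁ = (P₂/P₁)^((γ−1)/γ).
T₁ = 119 °C = 392.1 K.
T₂ = 392.1 × (15.1/203)^(0.237) = 212 K.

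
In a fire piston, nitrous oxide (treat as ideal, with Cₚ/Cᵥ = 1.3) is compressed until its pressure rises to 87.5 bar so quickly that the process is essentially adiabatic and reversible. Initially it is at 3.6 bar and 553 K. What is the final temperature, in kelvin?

T₂ ≈ 1150 K

Adiabatic: T₂/T₁ = (P₂/P₁)^((γ−1)/γ).
T₂ = 553 × (87.5/3.6)^(0.231) = 1155 K.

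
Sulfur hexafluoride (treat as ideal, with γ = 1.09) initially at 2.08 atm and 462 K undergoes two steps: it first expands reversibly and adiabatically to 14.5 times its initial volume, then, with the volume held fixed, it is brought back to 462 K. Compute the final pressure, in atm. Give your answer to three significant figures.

Adiabatic step (PV^γ = const): P₂ = 2.08×(1/14.5)^(1.09) = 0.1128 atm; T₂ = 462×(1/14.5)^(0.09) = 363.2 K.
Isochoric: P₃ = P₂(T₃/T₂) = 0.1128 × (462/363.2) = 0.1434 atm.

P₃ ≈ 0.143 atm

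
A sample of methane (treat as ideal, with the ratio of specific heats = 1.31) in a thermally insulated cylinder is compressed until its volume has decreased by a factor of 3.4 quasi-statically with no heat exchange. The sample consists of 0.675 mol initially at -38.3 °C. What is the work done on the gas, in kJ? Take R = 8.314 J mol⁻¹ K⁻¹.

W ≈ 1.96 kJ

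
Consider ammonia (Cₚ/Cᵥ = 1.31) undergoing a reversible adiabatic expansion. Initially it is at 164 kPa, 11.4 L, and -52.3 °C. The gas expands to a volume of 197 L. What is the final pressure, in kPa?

P₂ ≈ 3.92 kPa

Since PV^γ is constant along a reversible adiabat, P₂ = P₁ (V₁/V₂)^γ.
P₂ = 164 × (11.4/197)^(1.31) = 3.923 kPa.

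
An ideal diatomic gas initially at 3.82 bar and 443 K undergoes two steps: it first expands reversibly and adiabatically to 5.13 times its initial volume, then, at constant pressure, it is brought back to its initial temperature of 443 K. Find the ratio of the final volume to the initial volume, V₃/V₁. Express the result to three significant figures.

For a diatomic ideal gas γ = 7/5.
Adiabatic step: V₂/V₁ = 5.13; T₂ = T₁·(1/5.13)^(2/5) = 230.3 K.
Isobaric step: V₃/V₂ = T₃/T₂ = 443/230.3.
V₃/V₁ = (V₂/V₁)(V₃/V₂) = 5.13 × (443/230.3) = 9.867.

V₃/V₁ ≈ 9.87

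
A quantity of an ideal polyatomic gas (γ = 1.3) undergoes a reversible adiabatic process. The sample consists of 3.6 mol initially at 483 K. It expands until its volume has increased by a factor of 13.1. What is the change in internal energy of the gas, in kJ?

ΔU ≈ -25.9 kJ

Adiabatic: T₁V₁^(γ−1) = T₂V₂^(γ−1) ⇒ T₂ = T₁ (V₁/V₂)^(γ−1).
T₂ = 483 × (1/13.1)^(0.3) = 223.2 K.
Q = 0, so ΔU = W_on_gas = nCᵥΔT with Cᵥ = R/(γ−1) = 27.71 J/(mol·K).
ΔU = 3.6 × 27.71 × (223.2 − 483) = -25920 J.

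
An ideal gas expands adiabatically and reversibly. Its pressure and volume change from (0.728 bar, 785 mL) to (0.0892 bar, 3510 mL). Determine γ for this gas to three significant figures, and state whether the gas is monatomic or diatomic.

γ ≈ 1.40; diatomic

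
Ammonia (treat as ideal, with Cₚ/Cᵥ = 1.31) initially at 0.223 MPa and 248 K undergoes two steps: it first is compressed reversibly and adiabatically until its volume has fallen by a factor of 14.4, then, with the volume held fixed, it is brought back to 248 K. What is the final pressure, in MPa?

Adiabatic step (PV^γ = const): P₂ = 0.223×14.4^(1.31) = 7.341 MPa; T₂ = 248×14.4^(0.31) = 566.9 K.
Isochoric: P₃ = P₂(T₃/T₂) = 7.341 × (248/566.9) = 3.211 MPa.

P₃ ≈ 3.21 MPa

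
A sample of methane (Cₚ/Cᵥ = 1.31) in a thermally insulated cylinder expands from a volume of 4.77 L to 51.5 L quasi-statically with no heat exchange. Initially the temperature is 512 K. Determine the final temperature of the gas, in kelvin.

For a reversible adiabat TV^(γ−1) is constant, so T₂ = T₁ (V₁/V₂)^(γ−1).
T₂ = 512 × (4.77/51.5)^(0.31) = 244.9 K.

T₂ ≈ 245 K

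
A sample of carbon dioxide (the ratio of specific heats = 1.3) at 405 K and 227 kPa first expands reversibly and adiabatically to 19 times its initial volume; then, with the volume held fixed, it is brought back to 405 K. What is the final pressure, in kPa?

P₃ ≈ 11.9 kPa

Adiabatic step (PV^γ = const): P₂ = 227×(1/19)^(1.3) = 4.939 kPa; T₂ = 405×(1/19)^(0.3) = 167.4 K.
Isochoric: P₃ = P₂(T₃/T₂) = 4.939 × (405/167.4) = 11.95 kPa.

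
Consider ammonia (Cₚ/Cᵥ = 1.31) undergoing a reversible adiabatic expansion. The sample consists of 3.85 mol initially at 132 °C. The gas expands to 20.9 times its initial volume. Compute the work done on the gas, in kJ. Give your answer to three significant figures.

W ≈ -25.5 kJ

Adiabatic: T₁V₁^(γ−1) = T₂V₂^(γ−1) ⇒ T₂ = T₁ (V₁/V₂)^(γ−1).
T₁ = 132 °C = 405.1 K.
T₂ = 405.1 × (1/20.9)^(0.31) = 157.9 K.
Q = 0, so ΔU = W_on_gas = nCᵥΔT with Cᵥ = R/(γ−1) = 26.82 J/(mol·K).
ΔU = 3.85 × 26.82 × (157.9 − 405.1) = -25530 J.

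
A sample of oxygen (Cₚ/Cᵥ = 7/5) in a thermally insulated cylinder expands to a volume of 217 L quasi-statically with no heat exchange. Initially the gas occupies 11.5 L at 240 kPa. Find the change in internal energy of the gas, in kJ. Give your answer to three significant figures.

P₂ = P₁(V₁/V₂)^γ = 240×(11.5/217)^(7/5) = 3.928 kPa.
For a reversible adiabat, W_by_gas = (P₁V₁ − P₂V₂)/(γ−1).
W_by = (240000×0.0115 − 3928×0.217) / (2/5) = 4769 J.
Q = 0 ⇒ ΔU = −W_by = -4769 J.

ΔU ≈ -4.77 kJ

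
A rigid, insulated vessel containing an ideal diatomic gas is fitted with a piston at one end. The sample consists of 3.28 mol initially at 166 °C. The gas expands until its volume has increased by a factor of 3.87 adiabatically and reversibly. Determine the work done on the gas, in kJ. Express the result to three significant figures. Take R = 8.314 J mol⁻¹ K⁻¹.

W ≈ -12.5 kJ

Adiabatic: T₁V₁^(γ−1) = T₂V₂^(γ−1) ⇒ T₂ = T₁ (V₁/V₂)^(γ−1).
γ = 7/5 for a diatomic ideal gas, so γ−1 = 2/5.
T₁ = 166 °C = 439.1 K.
T₂ = 439.1 × (1/3.87)^(2/5) = 255.6 K.
Q = 0, so ΔU = W_on_gas = nCᵥΔT with Cᵥ = R/(γ−1) = 20.79 J/(mol·K).
ΔU = 3.28 × 20.79 × (255.6 − 439.1) = -12510 J.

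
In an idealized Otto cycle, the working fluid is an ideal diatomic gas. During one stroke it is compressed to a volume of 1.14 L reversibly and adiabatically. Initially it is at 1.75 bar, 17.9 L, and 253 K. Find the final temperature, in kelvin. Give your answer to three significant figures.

For a reversible adiabat TV^(γ−1) is constant, so T₂ = T₁ (V₁/V₂)^(γ−1).
γ = 7/5 for a diatomic ideal gas.
T₂ = 253 × (17.9/1.14)^(2/5) = 761.2 K.

T₂ ≈ 761 K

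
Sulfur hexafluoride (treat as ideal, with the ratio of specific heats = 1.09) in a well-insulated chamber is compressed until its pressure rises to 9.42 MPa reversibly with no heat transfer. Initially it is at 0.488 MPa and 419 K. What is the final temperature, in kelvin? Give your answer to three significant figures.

T₂ ≈ 535 K

Adiabatic: T₂/T₁ = (P₂/P₁)^((γ−1)/γ).
T₂ = 419 × (9.42/0.488)^(0.0826) = 535 K.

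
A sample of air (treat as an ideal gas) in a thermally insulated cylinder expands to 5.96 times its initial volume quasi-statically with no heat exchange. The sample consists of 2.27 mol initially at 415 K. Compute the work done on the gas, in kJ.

W ≈ -9.99 kJ

Adiabatic: T₁V₁^(γ−1) = T₂V₂^(γ−1) ⇒ T₂ = T₁ (V₁/V₂)^(γ−1).
γ = 7/5 for a diatomic ideal gas, so γ−1 = 2/5.
T₂ = 415 × (1/5.96)^(2/5) = 203.2 K.
Q = 0, so ΔU = W_on_gas = nCᵥΔT with Cᵥ = R/(γ−1) = 20.79 J/(mol·K).
ΔU = 2.27 × 20.79 × (203.2 − 415) = -9993 J.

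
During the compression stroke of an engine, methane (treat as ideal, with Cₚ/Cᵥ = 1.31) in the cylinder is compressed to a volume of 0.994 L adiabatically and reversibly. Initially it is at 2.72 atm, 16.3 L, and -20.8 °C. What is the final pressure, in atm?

P₂ ≈ 106 atm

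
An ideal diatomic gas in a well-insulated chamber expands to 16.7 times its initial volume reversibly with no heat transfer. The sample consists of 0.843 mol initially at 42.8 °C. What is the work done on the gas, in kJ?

For a reversible adiabat TV^(γ−1) is constant, so T₂ = T₁ (V₁/V₂)^(γ−1).
γ = 7/5 for a diatomic ideal gas, so γ−1 = 2/5.
T₁ = 42.8 °C = 315.9 K.
T₂ = 315.9 × (1/16.7)^(2/5) = 102.5 K.
Q = 0, so ΔU = W_on_gas = nCᵥΔT with Cᵥ = R/(γ−1) = 20.79 J/(mol·K).
ΔU = 0.843 × 20.79 × (102.5 − 315.9) = -3741 J.

W ≈ -3.74 kJ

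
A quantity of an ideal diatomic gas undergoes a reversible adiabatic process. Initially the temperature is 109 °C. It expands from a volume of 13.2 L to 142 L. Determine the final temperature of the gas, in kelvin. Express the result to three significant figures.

Adiabatic: T₁V₁^(γ−1) = T₂V₂^(γ−1) ⇒ T₂ = T₁ (V₁/V₂)^(γ−1).
For a diatomic ideal gas γ = 7/5, so γ−1 = 2/5.
T₁ = 109 °C = 382.1 K.
T₂ = 382.1 × (13.2/142)^(2/5) = 147.8 K.

T₂ ≈ 148 K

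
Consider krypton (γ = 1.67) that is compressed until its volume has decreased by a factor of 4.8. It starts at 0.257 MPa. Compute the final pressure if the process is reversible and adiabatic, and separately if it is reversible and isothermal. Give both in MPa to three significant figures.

adiabatic: 3.53 MPa; isothermal: 1.23 MPa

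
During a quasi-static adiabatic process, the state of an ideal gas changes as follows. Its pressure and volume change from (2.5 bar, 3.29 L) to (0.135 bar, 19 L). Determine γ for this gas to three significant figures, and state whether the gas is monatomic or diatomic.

γ ≈ 1.66; monatomic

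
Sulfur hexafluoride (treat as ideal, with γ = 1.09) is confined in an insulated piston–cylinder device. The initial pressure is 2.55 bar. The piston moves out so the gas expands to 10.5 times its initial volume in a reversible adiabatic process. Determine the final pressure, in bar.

Since PV^γ is constant along a reversible adiabat, P₂ = P₁ (V₁/V₂)^γ.
P₂ = 2.55 × (1/10.5)^(1.09) = 0.1965 bar.

P₂ ≈ 0.197 bar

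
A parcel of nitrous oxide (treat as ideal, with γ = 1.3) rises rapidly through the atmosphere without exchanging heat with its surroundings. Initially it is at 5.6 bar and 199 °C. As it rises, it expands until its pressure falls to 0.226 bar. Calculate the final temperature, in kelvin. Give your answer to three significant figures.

Adiabatic: T₂/T₁ = (P₂/P₁)^((γ−1)/γ).
T₁ = 199 °C = 472.1 K.
T₂ = 472.1 × (0.226/5.6)^(0.231) = 225.1 K.

T₂ ≈ 225 K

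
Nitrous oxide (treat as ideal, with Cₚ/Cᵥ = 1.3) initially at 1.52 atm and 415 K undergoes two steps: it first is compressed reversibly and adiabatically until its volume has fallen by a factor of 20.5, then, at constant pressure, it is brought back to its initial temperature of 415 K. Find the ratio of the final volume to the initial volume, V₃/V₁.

Adiabatic step: V₂/V₁ = 0.04878; T₂ = T₁·20.5^(0.3) = 1027 K.
Isobaric step: V₃/V₂ = T₃/T₂ = 415/1027.
V₃/V₁ = (V₂/V₁)(V₃/V₂) = 0.04878 × (415/1027) = 0.01971.

V₃/V₁ ≈ 0.0197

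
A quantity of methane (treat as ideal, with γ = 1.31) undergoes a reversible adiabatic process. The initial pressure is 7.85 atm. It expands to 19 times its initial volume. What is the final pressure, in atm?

Since PV^γ is constant along a reversible adiabat, P₂ = P₁ (V₁/V₂)^γ.
P₂ = 7.85 × (1/19)^(1.31) = 0.1658 atm.

P₂ ≈ 0.166 atm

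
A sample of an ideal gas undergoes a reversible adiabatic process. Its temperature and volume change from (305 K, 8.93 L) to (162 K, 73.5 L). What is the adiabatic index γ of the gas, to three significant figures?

TV^(γ−1) = const ⇒ γ − 1 = ln(T₂/T₁) / ln(V₁/V₂).
γ = 1 + ln(162/305) / ln(8.93/73.5) = 1.3.

γ ≈ 1.30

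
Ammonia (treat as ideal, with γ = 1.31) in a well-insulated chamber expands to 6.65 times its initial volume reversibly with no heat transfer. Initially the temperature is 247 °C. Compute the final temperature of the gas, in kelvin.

For a reversible adiabat TV^(γ−1) is constant, so T₂ = T₁ (V₁/V₂)^(γ−1).
T₁ = 247 °C = 520.1 K.
T₂ = 520.1 × (1/6.65)^(0.31) = 289.1 K.

T₂ ≈ 289 K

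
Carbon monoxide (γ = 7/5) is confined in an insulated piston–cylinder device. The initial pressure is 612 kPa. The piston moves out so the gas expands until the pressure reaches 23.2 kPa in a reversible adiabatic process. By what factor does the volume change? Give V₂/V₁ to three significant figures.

From PV^γ = const, V₂/V₁ = (P₁/P₂)^(1/γ).
V₂/V₁ = (612/23.2)^(5/7) = 10.36.

V₂/V₁ ≈ 10.4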